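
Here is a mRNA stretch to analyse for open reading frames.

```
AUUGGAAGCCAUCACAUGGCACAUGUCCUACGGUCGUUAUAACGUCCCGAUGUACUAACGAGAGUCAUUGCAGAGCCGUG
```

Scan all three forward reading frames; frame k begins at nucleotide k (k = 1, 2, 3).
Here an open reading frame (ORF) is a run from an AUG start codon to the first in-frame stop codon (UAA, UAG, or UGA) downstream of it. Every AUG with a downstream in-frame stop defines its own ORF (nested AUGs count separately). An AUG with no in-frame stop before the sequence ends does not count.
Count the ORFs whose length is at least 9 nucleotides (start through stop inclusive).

Frame 1: AUU GGA AGC CAU CAC AUG GCA CAU GUC CUA CGG UCG UUA UAA CGU CCC GAU GUA CUA ACG AGA GUC AUU GCA GAG CCG — AUG at 16, stop UAA at 40 → 27 nt.
Frame 2: UUG GAA GCC AUC ACA UGG CAC AUG UCC UAC GGU CGU UAU AAC GUC CCG AUG UAC UAA CGA GAG UCA UUG CAG AGC CGU — AUG at 23, stop UAA at 56 → 36 nt; AUG at 50, stop UAA at 56 → 9 nt.
Frame 3: UGG AAG CCA UCA CAU GGC ACA UGU CCU ACG GUC GUU AUA ACG UCC CGA UGU ACU AAC GAG AGU CAU UGC AGA GCC GUG — no AUG→stop ORF.
ORFs ≥ 9 nucleotides: frame 1 16–42 (27 nucleotides), frame 2 23–58 (36 nucleotides), frame 2 50–58 (9 nucleotides). Count = 3.

3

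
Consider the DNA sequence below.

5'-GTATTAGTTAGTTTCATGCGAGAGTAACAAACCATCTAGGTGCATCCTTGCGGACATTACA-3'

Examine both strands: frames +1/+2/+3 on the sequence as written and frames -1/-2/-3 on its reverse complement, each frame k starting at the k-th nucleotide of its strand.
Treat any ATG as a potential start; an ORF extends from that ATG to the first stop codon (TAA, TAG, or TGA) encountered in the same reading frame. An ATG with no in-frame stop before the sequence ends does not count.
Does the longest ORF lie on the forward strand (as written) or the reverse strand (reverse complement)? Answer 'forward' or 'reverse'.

Reverse complement (5'→3'): TGTAATGTCCGCAAGGATGCACCTAGATGGTTTGTTACTCTCGCATGAAACTAACTAATAC
Frame +1: GTA TTA GTT AGT TTC ATG CGA GAG TAA CAA ACC ATC TAG GTG CAT CCT TGC GGA CAT TAC — ATG at 16, stop TAA at 25 → 12 nt.
Frame +2: TAT TAG TTA GTT TCA TGC GAG AGT AAC AAA CCA TCT AGG TGC ATC CTT GCG GAC ATT ACA — no ATG→stop ORF.
Frame +3: ATT AGT TAG TTT CAT GCG AGA GTA ACA AAC CAT CTA GGT GCA TCC TTG CGG ACA TTA — no ATG→stop ORF.
Frame -1: TGT AAT GTC CGC AAG GAT GCA CCT AGA TGG TTT GTT ACT CTC GCA TGA AAC TAA CTA ATA — no ATG→stop ORF.
Frame -2: GTA ATG TCC GCA AGG ATG CAC CTA GAT GGT TTG TTA CTC TCG CAT GAA ACT AAC TAA TAC — ATG at 5, stop TAA at 56 → 54 nt; ATG at 17, stop TAA at 56 → 42 nt.
Frame -3: TAA TGT CCG CAA GGA TGC ACC TAG ATG GTT TGT TAC TCT CGC ATG AAA CTA ACT AAT — no ATG→stop ORF.
Forward-strand max 12 nt; reverse-strand max 54 nt. The reverse strand has the longer ORF.

reverse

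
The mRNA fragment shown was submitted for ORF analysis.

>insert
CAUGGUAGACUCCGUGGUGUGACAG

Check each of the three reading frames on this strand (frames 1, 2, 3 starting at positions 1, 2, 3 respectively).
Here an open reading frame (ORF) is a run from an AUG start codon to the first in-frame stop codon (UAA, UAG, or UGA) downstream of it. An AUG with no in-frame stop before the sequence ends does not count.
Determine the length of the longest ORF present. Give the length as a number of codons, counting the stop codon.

Frame 1: CAU GGU AGA CUC CGU GGU GUG ACA — no AUG→stop ORF.
Frame 2: AUG GUA GAC UCC GUG GUG UGA CAG — AUG at 2, stop UGA at 20 → 21 nt.
Frame 3: UGG UAG ACU CCG UGG UGU GAC — no AUG→stop ORF.
Longest: frame 2, positions 2–22, 21 nt = 7 codons = 6 aa. → 7 codons.

7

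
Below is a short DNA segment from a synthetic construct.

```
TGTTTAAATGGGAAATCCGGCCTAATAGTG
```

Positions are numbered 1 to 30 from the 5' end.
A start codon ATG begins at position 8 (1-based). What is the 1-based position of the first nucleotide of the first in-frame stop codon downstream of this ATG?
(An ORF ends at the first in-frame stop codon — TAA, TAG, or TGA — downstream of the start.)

Codons from position 8: ATG (8–10), GGA (11–13), AAT (14–16), CCG (17–19), GCC (20–22), TAA (23–25).
TAA is a stop codon; it begins at position 23.

23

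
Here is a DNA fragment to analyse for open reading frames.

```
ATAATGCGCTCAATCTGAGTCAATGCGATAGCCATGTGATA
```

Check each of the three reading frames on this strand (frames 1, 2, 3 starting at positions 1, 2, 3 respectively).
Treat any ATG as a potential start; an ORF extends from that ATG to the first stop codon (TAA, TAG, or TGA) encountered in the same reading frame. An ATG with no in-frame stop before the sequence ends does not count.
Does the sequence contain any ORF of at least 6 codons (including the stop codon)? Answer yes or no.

Frame 1: ATA ATG CGC TCA ATC TGA GTC AAT GCG ATA GCC ATG TGA — ATG at 4, stop TGA at 16 → 15 nt; ATG at 34, stop TGA at 37 → 6 nt.
Frame 2: TAA TGC GCT CAA TCT GAG TCA ATG CGA TAG CCA TGT GAT — ATG at 23, stop TAG at 29 → 9 nt.
Frame 3: AAT GCG CTC AAT CTG AGT CAA TGC GAT AGC CAT GTG ATA — no ATG→stop ORF.
Largest ORF found is 5 codons < 6, so no.

no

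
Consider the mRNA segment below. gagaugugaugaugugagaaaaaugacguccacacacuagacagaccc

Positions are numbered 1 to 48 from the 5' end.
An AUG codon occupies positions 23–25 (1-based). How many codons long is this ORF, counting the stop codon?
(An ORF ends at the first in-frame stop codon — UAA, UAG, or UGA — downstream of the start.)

6

Codons from position 23: AUG (23–25), ACG (26–28), UCC (29–31), ACA (32–34), CAC (35–37), UAG (38–40).
UAG is the first in-frame stop; that's 6 codons including the stop.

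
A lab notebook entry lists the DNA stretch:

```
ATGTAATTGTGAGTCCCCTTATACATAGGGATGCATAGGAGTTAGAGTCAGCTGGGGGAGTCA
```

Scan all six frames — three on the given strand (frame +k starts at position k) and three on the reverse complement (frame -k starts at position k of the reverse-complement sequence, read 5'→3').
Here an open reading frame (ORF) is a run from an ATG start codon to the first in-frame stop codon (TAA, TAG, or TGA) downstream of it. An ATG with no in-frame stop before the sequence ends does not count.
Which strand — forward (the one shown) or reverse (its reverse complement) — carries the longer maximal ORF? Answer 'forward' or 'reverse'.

Reverse complement (5'→3'): TGACTCCCCCAGCTGACTCTAACTCCTATGCATCCCTATGTATAAGGGGACTCACAATTACAT
Frame +1: ATG TAA TTG TGA GTC CCC TTA TAC ATA GGG ATG CAT AGG AGT TAG AGT CAG CTG GGG GAG TCA — ATG at 1, stop TAA at 4 → 6 nt; ATG at 31, stop TAG at 43 → 15 nt.
Frame +2: TGT AAT TGT GAG TCC CCT TAT ACA TAG GGA TGC ATA GGA GTT AGA GTC AGC TGG GGG AGT — no ATG→stop ORF.
Frame +3: GTA ATT GTG AGT CCC CTT ATA CAT AGG GAT GCA TAG GAG TTA GAG TCA GCT GGG GGA GTC — no ATG→stop ORF.
Frame -1: TGA CTC CCC CAG CTG ACT CTA ACT CCT ATG CAT CCC TAT GTA TAA GGG GAC TCA CAA TTA CAT — ATG at 28, stop TAA at 43 → 18 nt.
Frame -2: GAC TCC CCC AGC TGA CTC TAA CTC CTA TGC ATC CCT ATG TAT AAG GGG ACT CAC AAT TAC — no ATG→stop ORF.
Frame -3: ACT CCC CCA GCT GAC TCT AAC TCC TAT GCA TCC CTA TGT ATA AGG GGA CTC ACA ATT ACA — no ATG→stop ORF.
Forward-strand max 15 nt; reverse-strand max 18 nt. The reverse strand has the longer ORF.

reverse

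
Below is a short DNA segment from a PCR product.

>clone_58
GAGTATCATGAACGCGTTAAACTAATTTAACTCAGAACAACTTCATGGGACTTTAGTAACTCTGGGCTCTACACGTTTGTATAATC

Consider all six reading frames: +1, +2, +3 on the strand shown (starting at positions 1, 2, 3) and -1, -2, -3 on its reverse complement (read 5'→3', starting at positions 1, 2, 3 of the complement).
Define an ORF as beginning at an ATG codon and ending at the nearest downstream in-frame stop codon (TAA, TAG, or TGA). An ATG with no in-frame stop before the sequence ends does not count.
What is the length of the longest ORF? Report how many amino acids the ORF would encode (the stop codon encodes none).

5

Reverse complement (5'→3'): GATTATACAAACGTGTAGAGCCCAGAGTTACTAAAGTCCCATGAAGTTGTTCTGAGTTAAATTAGTTTAACGCGTTCATGATACTC
Frame +1: GAG TAT CAT GAA CGC GTT AAA CTA ATT TAA CTC AGA ACA ACT TCA TGG GAC TTT AGT AAC TCT GGG CTC TAC ACG TTT GTA TAA — no ATG→stop ORF.
Frame +2: AGT ATC ATG AAC GCG TTA AAC TAA TTT AAC TCA GAA CAA CTT CAT GGG ACT TTA GTA ACT CTG GGC TCT ACA CGT TTG TAT AAT — ATG at 8, stop TAA at 23 → 18 nt.
Frame +3: GTA TCA TGA ACG CGT TAA ACT AAT TTA ACT CAG AAC AAC TTC ATG GGA CTT TAG TAA CTC TGG GCT CTA CAC GTT TGT ATA ATC — ATG at 45, stop TAG at 54 → 12 nt.
Frame -1: GAT TAT ACA AAC GTG TAG AGC CCA GAG TTA CTA AAG TCC CAT GAA GTT GTT CTG AGT TAA ATT AGT TTA ACG CGT TCA TGA TAC — no ATG→stop ORF.
Frame -2: ATT ATA CAA ACG TGT AGA GCC CAG AGT TAC TAA AGT CCC ATG AAG TTG TTC TGA GTT AAA TTA GTT TAA CGC GTT CAT GAT ACT — ATG at 41, stop TGA at 53 → 15 nt.
Frame -3: TTA TAC AAA CGT GTA GAG CCC AGA GTT ACT AAA GTC CCA TGA AGT TGT TCT GAG TTA AAT TAG TTT AAC GCG TTC ATG ATA CTC — no ATG→stop ORF.
Longest: frame +2, positions 8–25, 18 nt = 6 codons = 5 aa. → 5 amino acids.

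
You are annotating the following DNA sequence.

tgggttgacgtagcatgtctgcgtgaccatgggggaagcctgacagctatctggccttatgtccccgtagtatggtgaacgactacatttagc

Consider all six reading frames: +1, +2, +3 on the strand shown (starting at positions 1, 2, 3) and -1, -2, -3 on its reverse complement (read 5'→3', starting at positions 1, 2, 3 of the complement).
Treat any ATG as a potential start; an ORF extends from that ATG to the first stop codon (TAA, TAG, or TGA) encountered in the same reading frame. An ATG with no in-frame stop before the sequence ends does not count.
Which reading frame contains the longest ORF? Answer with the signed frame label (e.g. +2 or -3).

+3

Reverse complement (5'→3'): GCTAAATGTAGTCGTTCACCATACTACGGGGACATAAGGCCAGATAGCTGTCAGGCTTCCCCCATGGTCACGCAGACATGCTACGTCAACCCA
Frame +1: TGG GTT GAC GTA GCA TGT CTG CGT GAC CAT GGG GGA AGC CTG ACA GCT ATC TGG CCT TAT GTC CCC GTA GTA TGG TGA ACG ACT ACA TTT AGC — no ATG→stop ORF.
Frame +2: GGG TTG ACG TAG CAT GTC TGC GTG ACC ATG GGG GAA GCC TGA CAG CTA TCT GGC CTT ATG TCC CCG TAG TAT GGT GAA CGA CTA CAT TTA — ATG at 29, stop TGA at 41 → 15 nt; ATG at 59, stop TAG at 68 → 12 nt.
Frame +3: GGT TGA CGT AGC ATG TCT GCG TGA CCA TGG GGG AAG CCT GAC AGC TAT CTG GCC TTA TGT CCC CGT AGT ATG GTG AAC GAC TAC ATT TAG — ATG at 15, stop TGA at 24 → 12 nt; ATG at 72, stop TAG at 90 → 21 nt.
Frame -1: GCT AAA TGT AGT CGT TCA CCA TAC TAC GGG GAC ATA AGG CCA GAT AGC TGT CAG GCT TCC CCC ATG GTC ACG CAG ACA TGC TAC GTC AAC CCA — no ATG→stop ORF.
Frame -2: CTA AAT GTA GTC GTT CAC CAT ACT ACG GGG ACA TAA GGC CAG ATA GCT GTC AGG CTT CCC CCA TGG TCA CGC AGA CAT GCT ACG TCA ACC — no ATG→stop ORF.
Frame -3: TAA ATG TAG TCG TTC ACC ATA CTA CGG GGA CAT AAG GCC AGA TAG CTG TCA GGC TTC CCC CAT GGT CAC GCA GAC ATG CTA CGT CAA CCC — ATG at 6, stop TAG at 9 → 6 nt.
Longest ORF is 21 nt in frame +3 (positions 72–92).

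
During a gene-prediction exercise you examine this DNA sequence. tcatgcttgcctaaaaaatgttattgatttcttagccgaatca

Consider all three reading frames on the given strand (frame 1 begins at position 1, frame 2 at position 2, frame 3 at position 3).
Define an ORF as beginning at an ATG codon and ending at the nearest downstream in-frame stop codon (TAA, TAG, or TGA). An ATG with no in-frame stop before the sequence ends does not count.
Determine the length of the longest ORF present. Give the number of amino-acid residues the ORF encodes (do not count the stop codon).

Frame 1: TCA TGC TTG CCT AAA AAA TGT TAT TGA TTT CTT AGC CGA ATC — no ATG→stop ORF.
Frame 2: CAT GCT TGC CTA AAA AAT GTT ATT GAT TTC TTA GCC GAA TCA — no ATG→stop ORF.
Frame 3: ATG CTT GCC TAA AAA ATG TTA TTG ATT TCT TAG CCG AAT — ATG at 3, stop TAA at 12 → 12 nt; ATG at 18, stop TAG at 33 → 18 nt.
Longest: frame 3, positions 18–35, 18 nt = 6 codons = 5 aa. → 5 amino acids.

5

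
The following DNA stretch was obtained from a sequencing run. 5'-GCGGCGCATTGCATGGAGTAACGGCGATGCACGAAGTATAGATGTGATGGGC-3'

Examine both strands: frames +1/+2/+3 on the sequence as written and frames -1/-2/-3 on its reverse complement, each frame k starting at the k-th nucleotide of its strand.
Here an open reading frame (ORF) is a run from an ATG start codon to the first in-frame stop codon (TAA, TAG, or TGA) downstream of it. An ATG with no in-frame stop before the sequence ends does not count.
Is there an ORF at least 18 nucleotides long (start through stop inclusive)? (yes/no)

no

Reverse complement (5'→3'): GCCCATCACATCTATACTTCGTGCATCGCCGTTACTCCATGCAATGCGCCGC
Frame +1: GCG GCG CAT TGC ATG GAG TAA CGG CGA TGC ACG AAG TAT AGA TGT GAT GGG — ATG at 13, stop TAA at 19 → 9 nt.
Frame +2: CGG CGC ATT GCA TGG AGT AAC GGC GAT GCA CGA AGT ATA GAT GTG ATG GGC — no ATG→stop ORF.
Frame +3: GGC GCA TTG CAT GGA GTA ACG GCG ATG CAC GAA GTA TAG ATG TGA TGG — ATG at 27, stop TAG at 39 → 15 nt; ATG at 42, stop TGA at 45 → 6 nt.
Frame -1: GCC CAT CAC ATC TAT ACT TCG TGC ATC GCC GTT ACT CCA TGC AAT GCG CCG — no ATG→stop ORF.
Frame -2: CCC ATC ACA TCT ATA CTT CGT GCA TCG CCG TTA CTC CAT GCA ATG CGC CGC — no ATG→stop ORF.
Frame -3: CCA TCA CAT CTA TAC TTC GTG CAT CGC CGT TAC TCC ATG CAA TGC GCC — no ATG→stop ORF.
Largest ORF found is 15 nucleotides < 18, so no.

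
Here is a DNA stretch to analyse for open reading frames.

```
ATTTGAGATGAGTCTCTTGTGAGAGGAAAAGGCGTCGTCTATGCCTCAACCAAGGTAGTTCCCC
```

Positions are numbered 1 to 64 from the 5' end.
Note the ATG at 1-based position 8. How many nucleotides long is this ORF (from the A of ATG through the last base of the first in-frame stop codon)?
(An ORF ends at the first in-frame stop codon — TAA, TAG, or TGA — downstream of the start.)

Codons from position 8: ATG (8–10), AGT (11–13), CTC (14–16), TTG (17–19), TGA (20–22).
TGA is the first in-frame stop; ORF spans 8–22, 15 nucleotides.

15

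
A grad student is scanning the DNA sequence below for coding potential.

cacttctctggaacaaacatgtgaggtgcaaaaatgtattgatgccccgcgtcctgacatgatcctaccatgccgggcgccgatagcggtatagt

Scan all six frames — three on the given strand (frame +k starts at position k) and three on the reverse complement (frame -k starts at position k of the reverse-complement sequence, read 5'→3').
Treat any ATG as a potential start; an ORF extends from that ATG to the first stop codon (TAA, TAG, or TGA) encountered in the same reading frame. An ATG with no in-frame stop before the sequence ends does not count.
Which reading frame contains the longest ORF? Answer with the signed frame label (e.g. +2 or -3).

+2

Reverse complement (5'→3'): ACTATACCGCTATCGGCGCCCGGCATGGTAGGATCATGTCAGGACGCGGGGCATCAATACATTTTTGCACCTCACATGTTTGTTCCAGAGAAGTG
Frame +1: CAC TTC TCT GGA ACA AAC ATG TGA GGT GCA AAA ATG TAT TGA TGC CCC GCG TCC TGA CAT GAT CCT ACC ATG CCG GGC GCC GAT AGC GGT ATA — ATG at 19, stop TGA at 22 → 6 nt; ATG at 34, stop TGA at 40 → 9 nt.
Frame +2: ACT TCT CTG GAA CAA ACA TGT GAG GTG CAA AAA TGT ATT GAT GCC CCG CGT CCT GAC ATG ATC CTA CCA TGC CGG GCG CCG ATA GCG GTA TAG — ATG at 59, stop TAG at 92 → 36 nt.
Frame +3: CTT CTC TGG AAC AAA CAT GTG AGG TGC AAA AAT GTA TTG ATG CCC CGC GTC CTG ACA TGA TCC TAC CAT GCC GGG CGC CGA TAG CGG TAT AGT — ATG at 42, stop TGA at 60 → 21 nt.
Frame -1: ACT ATA CCG CTA TCG GCG CCC GGC ATG GTA GGA TCA TGT CAG GAC GCG GGG CAT CAA TAC ATT TTT GCA CCT CAC ATG TTT GTT CCA GAG AAG — no ATG→stop ORF.
Frame -2: CTA TAC CGC TAT CGG CGC CCG GCA TGG TAG GAT CAT GTC AGG ACG CGG GGC ATC AAT ACA TTT TTG CAC CTC ACA TGT TTG TTC CAG AGA AGT — no ATG→stop ORF.
Frame -3: TAT ACC GCT ATC GGC GCC CGG CAT GGT AGG ATC ATG TCA GGA CGC GGG GCA TCA ATA CAT TTT TGC ACC TCA CAT GTT TGT TCC AGA GAA GTG — no ATG→stop ORF.
Longest ORF is 36 nt in frame +2 (positions 59–94).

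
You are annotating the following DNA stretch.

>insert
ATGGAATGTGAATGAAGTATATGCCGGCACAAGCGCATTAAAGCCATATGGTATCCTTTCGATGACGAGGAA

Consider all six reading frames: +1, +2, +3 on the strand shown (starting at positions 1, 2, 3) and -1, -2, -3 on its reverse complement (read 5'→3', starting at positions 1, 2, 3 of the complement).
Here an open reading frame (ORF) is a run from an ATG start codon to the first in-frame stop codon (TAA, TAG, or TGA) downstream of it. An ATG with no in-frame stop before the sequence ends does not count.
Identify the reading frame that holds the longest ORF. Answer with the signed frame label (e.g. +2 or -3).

Reverse complement (5'→3'): TTCCTCGTCATCGAAAGGATACCATATGGCTTTAATGCGCTTGTGCCGGCATATACTTCATTCACATTCCAT
Frame +1: ATG GAA TGT GAA TGA AGT ATA TGC CGG CAC AAG CGC ATT AAA GCC ATA TGG TAT CCT TTC GAT GAC GAG GAA — ATG at 1, stop TGA at 13 → 15 nt.
Frame +2: TGG AAT GTG AAT GAA GTA TAT GCC GGC ACA AGC GCA TTA AAG CCA TAT GGT ATC CTT TCG ATG ACG AGG — no ATG→stop ORF.
Frame +3: GGA ATG TGA ATG AAG TAT ATG CCG GCA CAA GCG CAT TAA AGC CAT ATG GTA TCC TTT CGA TGA CGA GGA — ATG at 6, stop TGA at 9 → 6 nt; ATG at 12, stop TAA at 39 → 30 nt; ATG at 21, stop TAA at 39 → 21 nt; ATG at 48, stop TGA at 63 → 18 nt.
Frame -1: TTC CTC GTC ATC GAA AGG ATA CCA TAT GGC TTT AAT GCG CTT GTG CCG GCA TAT ACT TCA TTC ACA TTC CAT — no ATG→stop ORF.
Frame -2: TCC TCG TCA TCG AAA GGA TAC CAT ATG GCT TTA ATG CGC TTG TGC CGG CAT ATA CTT CAT TCA CAT TCC — no ATG→stop ORF.
Frame -3: CCT CGT CAT CGA AAG GAT ACC ATA TGG CTT TAA TGC GCT TGT GCC GGC ATA TAC TTC ATT CAC ATT CCA — no ATG→stop ORF.
Longest ORF is 30 nt in frame +3 (positions 12–41).

+3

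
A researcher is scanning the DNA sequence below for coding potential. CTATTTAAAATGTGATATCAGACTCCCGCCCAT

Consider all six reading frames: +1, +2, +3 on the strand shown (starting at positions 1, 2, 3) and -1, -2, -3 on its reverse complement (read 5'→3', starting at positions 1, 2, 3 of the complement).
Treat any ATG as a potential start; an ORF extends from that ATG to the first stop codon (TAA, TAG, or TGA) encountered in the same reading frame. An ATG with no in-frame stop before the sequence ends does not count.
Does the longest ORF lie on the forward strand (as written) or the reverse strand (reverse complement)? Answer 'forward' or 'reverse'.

reverse

Reverse complement (5'→3'): ATGGGCGGGAGTCTGATATCACATTTTAAATAG
Frame +1: CTA TTT AAA ATG TGA TAT CAG ACT CCC GCC CAT — ATG at 10, stop TGA at 13 → 6 nt.
Frame +2: TAT TTA AAA TGT GAT ATC AGA CTC CCG CCC — no ATG→stop ORF.
Frame +3: ATT TAA AAT GTG ATA TCA GAC TCC CGC CCA — no ATG→stop ORF.
Frame -1: ATG GGC GGG AGT CTG ATA TCA CAT TTT AAA TAG — ATG at 1, stop TAG at 31 → 33 nt.
Frame -2: TGG GCG GGA GTC TGA TAT CAC ATT TTA AAT — no ATG→stop ORF.
Frame -3: GGG CGG GAG TCT GAT ATC ACA TTT TAA ATA — no ATG→stop ORF.
Forward-strand max 6 nt; reverse-strand max 33 nt. The reverse strand has the longer ORF.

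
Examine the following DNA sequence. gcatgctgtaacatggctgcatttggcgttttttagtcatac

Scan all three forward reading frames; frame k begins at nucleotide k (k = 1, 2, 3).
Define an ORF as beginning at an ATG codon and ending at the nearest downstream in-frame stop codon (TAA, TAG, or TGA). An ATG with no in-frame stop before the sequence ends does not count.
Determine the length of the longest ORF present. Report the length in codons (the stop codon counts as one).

Frame 1: GCA TGC TGT AAC ATG GCT GCA TTT GGC GTT TTT TAG TCA TAC — ATG at 13, stop TAG at 34 → 24 nt.
Frame 2: CAT GCT GTA ACA TGG CTG CAT TTG GCG TTT TTT AGT CAT — no ATG→stop ORF.
Frame 3: ATG CTG TAA CAT GGC TGC ATT TGG CGT TTT TTA GTC ATA — ATG at 3, stop TAA at 9 → 9 nt.
Longest: frame 1, positions 13–36, 24 nt = 8 codons = 7 aa. → 8 codons.

8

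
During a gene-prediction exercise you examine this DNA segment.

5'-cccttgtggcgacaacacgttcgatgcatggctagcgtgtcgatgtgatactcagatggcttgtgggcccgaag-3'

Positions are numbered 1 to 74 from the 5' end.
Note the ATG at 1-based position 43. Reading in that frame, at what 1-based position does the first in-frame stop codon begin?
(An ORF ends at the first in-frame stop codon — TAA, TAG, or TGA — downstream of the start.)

Codons from position 43: ATG (43–45), TGA (46–48).
TGA is a stop codon; it begins at position 46.

46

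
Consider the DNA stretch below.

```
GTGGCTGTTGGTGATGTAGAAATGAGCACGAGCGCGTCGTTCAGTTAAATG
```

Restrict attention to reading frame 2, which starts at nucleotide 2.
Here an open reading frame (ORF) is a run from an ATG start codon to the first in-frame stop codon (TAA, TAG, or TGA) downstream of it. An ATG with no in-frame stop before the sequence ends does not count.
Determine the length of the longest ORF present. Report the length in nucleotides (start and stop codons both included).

Frame 2: TGG CTG TTG GTG ATG TAG AAA TGA GCA CGA GCG CGT CGT TCA GTT AAA — ATG at 14, stop TAG at 17 → 6 nt.
Longest: frame 2, positions 14–19, 6 nt = 2 codons = 1 aa. → 6 nucleotides.

6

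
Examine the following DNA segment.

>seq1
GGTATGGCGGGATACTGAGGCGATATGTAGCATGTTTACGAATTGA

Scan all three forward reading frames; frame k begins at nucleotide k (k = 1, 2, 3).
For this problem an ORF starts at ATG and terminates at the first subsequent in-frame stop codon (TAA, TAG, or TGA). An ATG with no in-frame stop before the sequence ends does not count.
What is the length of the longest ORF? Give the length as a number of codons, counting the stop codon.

5

Frame 1: GGT ATG GCG GGA TAC TGA GGC GAT ATG TAG CAT GTT TAC GAA TTG — ATG at 4, stop TGA at 16 → 15 nt; ATG at 25, stop TAG at 28 → 6 nt.
Frame 2: GTA TGG CGG GAT ACT GAG GCG ATA TGT AGC ATG TTT ACG AAT TGA — ATG at 32, stop TGA at 44 → 15 nt.
Frame 3: TAT GGC GGG ATA CTG AGG CGA TAT GTA GCA TGT TTA CGA ATT — no ATG→stop ORF.
Longest: frame 1, positions 4–18, 15 nt = 5 codons = 4 aa. → 5 codons.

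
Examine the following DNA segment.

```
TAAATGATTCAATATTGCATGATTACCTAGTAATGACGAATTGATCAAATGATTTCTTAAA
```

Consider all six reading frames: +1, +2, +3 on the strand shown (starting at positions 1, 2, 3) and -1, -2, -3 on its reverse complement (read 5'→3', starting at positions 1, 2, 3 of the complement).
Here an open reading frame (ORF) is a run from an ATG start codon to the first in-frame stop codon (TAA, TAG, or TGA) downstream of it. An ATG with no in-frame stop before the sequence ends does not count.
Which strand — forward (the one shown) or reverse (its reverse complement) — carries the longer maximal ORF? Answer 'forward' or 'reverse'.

forward

Reverse complement (5'→3'): TTTAAGAAATCATTTGATCAATTCGTCATTACTAGGTAATCATGCAATATTGAATCATTTA
Frame +1: TAA ATG ATT CAA TAT TGC ATG ATT ACC TAG TAA TGA CGA ATT GAT CAA ATG ATT TCT TAA — ATG at 4, stop TAG at 28 → 27 nt; ATG at 19, stop TAG at 28 → 12 nt; ATG at 49, stop TAA at 58 → 12 nt.
Frame +2: AAA TGA TTC AAT ATT GCA TGA TTA CCT AGT AAT GAC GAA TTG ATC AAA TGA TTT CTT AAA — no ATG→stop ORF.
Frame +3: AAT GAT TCA ATA TTG CAT GAT TAC CTA GTA ATG ACG AAT TGA TCA AAT GAT TTC TTA — ATG at 33, stop TGA at 42 → 12 nt.
Frame -1: TTT AAG AAA TCA TTT GAT CAA TTC GTC ATT ACT AGG TAA TCA TGC AAT ATT GAA TCA TTT — no ATG→stop ORF.
Frame -2: TTA AGA AAT CAT TTG ATC AAT TCG TCA TTA CTA GGT AAT CAT GCA ATA TTG AAT CAT TTA — no ATG→stop ORF.
Frame -3: TAA GAA ATC ATT TGA TCA ATT CGT CAT TAC TAG GTA ATC ATG CAA TAT TGA ATC ATT — ATG at 42, stop TGA at 51 → 12 nt.
Forward-strand max 27 nt; reverse-strand max 12 nt. The forward strand has the longer ORF.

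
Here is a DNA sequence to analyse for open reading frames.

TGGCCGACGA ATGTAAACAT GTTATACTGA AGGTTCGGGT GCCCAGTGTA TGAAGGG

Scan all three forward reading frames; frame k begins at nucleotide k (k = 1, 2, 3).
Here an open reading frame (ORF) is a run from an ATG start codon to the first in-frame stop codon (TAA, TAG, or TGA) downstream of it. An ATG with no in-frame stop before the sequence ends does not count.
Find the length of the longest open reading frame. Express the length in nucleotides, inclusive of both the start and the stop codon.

Frame 1: TGG CCG ACG AAT GTA AAC ATG TTA TAC TGA AGG TTC GGG TGC CCA GTG TAT GAA GGG — ATG at 19, stop TGA at 28 → 12 nt.
Frame 2: GGC CGA CGA ATG TAA ACA TGT TAT ACT GAA GGT TCG GGT GCC CAG TGT ATG AAG — ATG at 11, stop TAA at 14 → 6 nt.
Frame 3: GCC GAC GAA TGT AAA CAT GTT ATA CTG AAG GTT CGG GTG CCC AGT GTA TGA AGG — no ATG→stop ORF.
Longest: frame 1, positions 19–30, 12 nt = 4 codons = 3 aa. → 12 nucleotides.

12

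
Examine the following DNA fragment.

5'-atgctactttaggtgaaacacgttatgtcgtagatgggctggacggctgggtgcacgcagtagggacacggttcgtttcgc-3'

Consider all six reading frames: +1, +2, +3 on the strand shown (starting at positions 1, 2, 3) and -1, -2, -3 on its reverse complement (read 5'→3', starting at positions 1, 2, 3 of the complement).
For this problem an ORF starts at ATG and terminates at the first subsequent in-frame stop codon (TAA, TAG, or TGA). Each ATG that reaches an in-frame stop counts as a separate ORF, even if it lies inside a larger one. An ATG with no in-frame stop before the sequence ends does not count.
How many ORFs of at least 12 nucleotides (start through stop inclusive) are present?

2

Reverse complement (5'→3'): GCGAAACGAACCGTGTCCCTACTGCGTGCACCCAGCCGTCCAGCCCATCTACGACATAACGTGTTTCACCTAAAGTAGCAT
Frame +1: ATG CTA CTT TAG GTG AAA CAC GTT ATG TCG TAG ATG GGC TGG ACG GCT GGG TGC ACG CAG TAG GGA CAC GGT TCG TTT CGC — ATG at 1, stop TAG at 10 → 12 nt; ATG at 25, stop TAG at 31 → 9 nt; ATG at 34, stop TAG at 61 → 30 nt.
Frame +2: TGC TAC TTT AGG TGA AAC ACG TTA TGT CGT AGA TGG GCT GGA CGG CTG GGT GCA CGC AGT AGG GAC ACG GTT CGT TTC — no ATG→stop ORF.
Frame +3: GCT ACT TTA GGT GAA ACA CGT TAT GTC GTA GAT GGG CTG GAC GGC TGG GTG CAC GCA GTA GGG ACA CGG TTC GTT TCG — no ATG→stop ORF.
Frame -1: GCG AAA CGA ACC GTG TCC CTA CTG CGT GCA CCC AGC CGT CCA GCC CAT CTA CGA CAT AAC GTG TTT CAC CTA AAG TAG CAT — no ATG→stop ORF.
Frame -2: CGA AAC GAA CCG TGT CCC TAC TGC GTG CAC CCA GCC GTC CAG CCC ATC TAC GAC ATA ACG TGT TTC ACC TAA AGT AGC — no ATG→stop ORF.
Frame -3: GAA ACG AAC CGT GTC CCT ACT GCG TGC ACC CAG CCG TCC AGC CCA TCT ACG ACA TAA CGT GTT TCA CCT AAA GTA GCA — no ATG→stop ORF.
ORFs ≥ 12 nucleotides: frame +1 1–12 (12 nucleotides), frame +1 34–63 (30 nucleotides). Count = 2.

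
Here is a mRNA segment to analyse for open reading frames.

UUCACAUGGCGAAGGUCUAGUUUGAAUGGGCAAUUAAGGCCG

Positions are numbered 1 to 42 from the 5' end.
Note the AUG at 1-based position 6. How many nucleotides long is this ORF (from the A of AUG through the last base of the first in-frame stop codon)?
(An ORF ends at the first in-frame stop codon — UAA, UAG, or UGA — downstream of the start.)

Codons from position 6: AUG (6–8), GCG (9–11), AAG (12–14), GUC (15–17), UAG (18–20).
UAG is the first in-frame stop; ORF spans 6–20, 15 nucleotides.

15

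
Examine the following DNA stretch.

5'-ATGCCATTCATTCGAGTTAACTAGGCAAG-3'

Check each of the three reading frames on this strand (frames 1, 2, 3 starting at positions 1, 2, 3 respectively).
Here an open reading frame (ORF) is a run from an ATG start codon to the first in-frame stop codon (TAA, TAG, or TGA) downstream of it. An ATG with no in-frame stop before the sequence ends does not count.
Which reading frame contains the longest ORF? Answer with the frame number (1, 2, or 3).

1

Frame 1: ATG CCA TTC ATT CGA GTT AAC TAG GCA — ATG at 1, stop TAG at 22 → 24 nt.
Frame 2: TGC CAT TCA TTC GAG TTA ACT AGG CAA — no ATG→stop ORF.
Frame 3: GCC ATT CAT TCG AGT TAA CTA GGC AAG — no ATG→stop ORF.
Longest ORF is 24 nt in frame 1 (positions 1–24).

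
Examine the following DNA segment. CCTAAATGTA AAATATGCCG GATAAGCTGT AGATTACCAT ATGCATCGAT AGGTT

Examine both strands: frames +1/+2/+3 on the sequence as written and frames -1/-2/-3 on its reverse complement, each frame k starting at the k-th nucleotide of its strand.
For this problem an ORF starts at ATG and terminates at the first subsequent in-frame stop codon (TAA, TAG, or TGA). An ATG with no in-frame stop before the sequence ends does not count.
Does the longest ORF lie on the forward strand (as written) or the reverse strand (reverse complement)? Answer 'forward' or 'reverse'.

Reverse complement (5'→3'): AACCTATCGATGCATATGGTAATCTACAGCTTATCCGGCATATTTTACATTTAGG
Frame +1: CCT AAA TGT AAA ATA TGC CGG ATA AGC TGT AGA TTA CCA TAT GCA TCG ATA GGT — no ATG→stop ORF.
Frame +2: CTA AAT GTA AAA TAT GCC GGA TAA GCT GTA GAT TAC CAT ATG CAT CGA TAG GTT — ATG at 41, stop TAG at 50 → 12 nt.
Frame +3: TAA ATG TAA AAT ATG CCG GAT AAG CTG TAG ATT ACC ATA TGC ATC GAT AGG — ATG at 6, stop TAA at 9 → 6 nt; ATG at 15, stop TAG at 30 → 18 nt.
Frame -1: AAC CTA TCG ATG CAT ATG GTA ATC TAC AGC TTA TCC GGC ATA TTT TAC ATT TAG — ATG at 10, stop TAG at 52 → 45 nt; ATG at 16, stop TAG at 52 → 39 nt.
Frame -2: ACC TAT CGA TGC ATA TGG TAA TCT ACA GCT TAT CCG GCA TAT TTT ACA TTT AGG — no ATG→stop ORF.
Frame -3: CCT ATC GAT GCA TAT GGT AAT CTA CAG CTT ATC CGG CAT ATT TTA CAT TTA — no ATG→stop ORF.
Forward-strand max 18 nt; reverse-strand max 45 nt. The reverse strand has the longer ORF.

reverse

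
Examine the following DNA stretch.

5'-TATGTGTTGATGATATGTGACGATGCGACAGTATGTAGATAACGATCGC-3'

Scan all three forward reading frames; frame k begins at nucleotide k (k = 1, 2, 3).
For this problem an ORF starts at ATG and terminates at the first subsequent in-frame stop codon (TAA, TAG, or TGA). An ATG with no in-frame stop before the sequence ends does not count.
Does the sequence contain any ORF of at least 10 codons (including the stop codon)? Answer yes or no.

Frame 1: TAT GTG TTG ATG ATA TGT GAC GAT GCG ACA GTA TGT AGA TAA CGA TCG — ATG at 10, stop TAA at 40 → 33 nt.
Frame 2: ATG TGT TGA TGA TAT GTG ACG ATG CGA CAG TAT GTA GAT AAC GAT CGC — ATG at 2, stop TGA at 8 → 9 nt.
Frame 3: TGT GTT GAT GAT ATG TGA CGA TGC GAC AGT ATG TAG ATA ACG ATC — ATG at 15, stop TGA at 18 → 6 nt; ATG at 33, stop TAG at 36 → 6 nt.
Frame 1 has an ORF of 11 codons (positions 10–42) ≥ 10, so yes.

yes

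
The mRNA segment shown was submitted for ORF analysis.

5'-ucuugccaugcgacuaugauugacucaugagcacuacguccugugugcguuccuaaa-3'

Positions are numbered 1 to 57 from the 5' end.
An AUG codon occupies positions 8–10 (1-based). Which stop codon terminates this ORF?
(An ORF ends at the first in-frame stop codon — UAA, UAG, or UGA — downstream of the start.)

UGA

Codons from position 8: AUG (8–10), CGA (11–13), CUA (14–16), UGA (17–19).
The first in-frame stop codon is UGA.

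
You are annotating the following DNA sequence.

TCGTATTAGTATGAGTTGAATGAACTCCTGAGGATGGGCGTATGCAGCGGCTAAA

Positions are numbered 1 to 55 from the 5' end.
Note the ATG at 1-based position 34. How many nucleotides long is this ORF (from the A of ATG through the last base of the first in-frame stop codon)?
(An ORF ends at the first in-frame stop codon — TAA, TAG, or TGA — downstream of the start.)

Codons from position 34: ATG (34–36), GGC (37–39), GTA (40–42), TGC (43–45), AGC (46–48), GGC (49–51), TAA (52–54).
TAA is the first in-frame stop; ORF spans 34–54, 21 nucleotides.

21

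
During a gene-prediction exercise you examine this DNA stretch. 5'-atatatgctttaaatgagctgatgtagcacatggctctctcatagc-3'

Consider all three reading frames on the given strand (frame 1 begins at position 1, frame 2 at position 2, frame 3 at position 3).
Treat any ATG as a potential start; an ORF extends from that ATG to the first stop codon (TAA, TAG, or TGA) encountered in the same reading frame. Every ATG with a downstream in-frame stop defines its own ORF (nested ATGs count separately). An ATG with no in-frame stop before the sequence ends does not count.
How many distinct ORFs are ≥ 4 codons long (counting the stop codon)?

Frame 1: ATA TAT GCT TTA AAT GAG CTG ATG TAG CAC ATG GCT CTC TCA TAG — ATG at 22, stop TAG at 25 → 6 nt; ATG at 31, stop TAG at 43 → 15 nt.
Frame 2: TAT ATG CTT TAA ATG AGC TGA TGT AGC ACA TGG CTC TCT CAT AGC — ATG at 5, stop TAA at 11 → 9 nt; ATG at 14, stop TGA at 20 → 9 nt.
Frame 3: ATA TGC TTT AAA TGA GCT GAT GTA GCA CAT GGC TCT CTC ATA — no ATG→stop ORF.
ORFs ≥ 4 codons: frame 1 31–45 (5 codons). Count = 1.

1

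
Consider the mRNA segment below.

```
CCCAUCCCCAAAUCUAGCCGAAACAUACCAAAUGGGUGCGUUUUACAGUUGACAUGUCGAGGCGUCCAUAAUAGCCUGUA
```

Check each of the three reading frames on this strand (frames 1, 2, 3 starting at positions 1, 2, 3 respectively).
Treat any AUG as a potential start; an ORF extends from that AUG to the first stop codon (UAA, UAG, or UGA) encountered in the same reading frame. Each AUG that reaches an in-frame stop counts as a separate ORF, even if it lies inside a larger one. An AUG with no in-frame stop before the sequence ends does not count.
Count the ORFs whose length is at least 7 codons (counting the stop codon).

Frame 1: CCC AUC CCC AAA UCU AGC CGA AAC AUA CCA AAU GGG UGC GUU UUA CAG UUG ACA UGU CGA GGC GUC CAU AAU AGC CUG — no AUG→stop ORF.
Frame 2: CCA UCC CCA AAU CUA GCC GAA ACA UAC CAA AUG GGU GCG UUU UAC AGU UGA CAU GUC GAG GCG UCC AUA AUA GCC UGU — AUG at 32, stop UGA at 50 → 21 nt.
Frame 3: CAU CCC CAA AUC UAG CCG AAA CAU ACC AAA UGG GUG CGU UUU ACA GUU GAC AUG UCG AGG CGU CCA UAA UAG CCU GUA — AUG at 54, stop UAA at 69 → 18 nt.
ORFs ≥ 7 codons: frame 2 32–52 (7 codons). Count = 1.

1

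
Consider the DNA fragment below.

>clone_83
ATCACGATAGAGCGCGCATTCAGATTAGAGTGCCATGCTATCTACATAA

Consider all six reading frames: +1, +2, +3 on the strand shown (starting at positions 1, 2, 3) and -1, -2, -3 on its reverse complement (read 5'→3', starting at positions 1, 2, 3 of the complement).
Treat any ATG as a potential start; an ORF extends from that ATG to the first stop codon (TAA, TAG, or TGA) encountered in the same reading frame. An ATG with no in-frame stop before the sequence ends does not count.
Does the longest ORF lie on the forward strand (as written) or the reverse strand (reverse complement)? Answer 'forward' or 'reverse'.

reverse

Reverse complement (5'→3'): TTATGTAGATAGCATGGCACTCTAATCTGAATGCGCGCTCTATCGTGAT
Frame +1: ATC ACG ATA GAG CGC GCA TTC AGA TTA GAG TGC CAT GCT ATC TAC ATA — no ATG→stop ORF.
Frame +2: TCA CGA TAG AGC GCG CAT TCA GAT TAG AGT GCC ATG CTA TCT ACA TAA — ATG at 35, stop TAA at 47 → 15 nt.
Frame +3: CAC GAT AGA GCG CGC ATT CAG ATT AGA GTG CCA TGC TAT CTA CAT — no ATG→stop ORF.
Frame -1: TTA TGT AGA TAG CAT GGC ACT CTA ATC TGA ATG CGC GCT CTA TCG TGA — ATG at 31, stop TGA at 46 → 18 nt.
Frame -2: TAT GTA GAT AGC ATG GCA CTC TAA TCT GAA TGC GCG CTC TAT CGT GAT — ATG at 14, stop TAA at 23 → 12 nt.
Frame -3: ATG TAG ATA GCA TGG CAC TCT AAT CTG AAT GCG CGC TCT ATC GTG — ATG at 3, stop TAG at 6 → 6 nt.
Forward-strand max 15 nt; reverse-strand max 18 nt. The reverse strand has the longer ORF.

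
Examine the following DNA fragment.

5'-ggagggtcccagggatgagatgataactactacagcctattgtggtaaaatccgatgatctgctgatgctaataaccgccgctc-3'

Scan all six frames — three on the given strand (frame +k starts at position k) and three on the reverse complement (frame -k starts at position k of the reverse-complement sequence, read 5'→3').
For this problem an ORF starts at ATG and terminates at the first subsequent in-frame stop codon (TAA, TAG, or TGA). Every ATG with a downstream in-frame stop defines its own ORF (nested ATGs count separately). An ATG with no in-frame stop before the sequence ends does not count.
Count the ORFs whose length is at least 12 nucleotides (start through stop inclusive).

Reverse complement (5'→3'): GAGCGGCGGTTATTAGCATCAGCAGATCATCGGATTTTACCACAATAGGCTGTAGTAGTTATCATCTCATCCCTGGGACCCTCC
Frame +1: GGA GGG TCC CAG GGA TGA GAT GAT AAC TAC TAC AGC CTA TTG TGG TAA AAT CCG ATG ATC TGC TGA TGC TAA TAA CCG CCG CTC — ATG at 55, stop TGA at 64 → 12 nt.
Frame +2: GAG GGT CCC AGG GAT GAG ATG ATA ACT ACT ACA GCC TAT TGT GGT AAA ATC CGA TGA TCT GCT GAT GCT AAT AAC CGC CGC — ATG at 20, stop TGA at 56 → 39 nt.
Frame +3: AGG GTC CCA GGG ATG AGA TGA TAA CTA CTA CAG CCT ATT GTG GTA AAA TCC GAT GAT CTG CTG ATG CTA ATA ACC GCC GCT — ATG at 15, stop TGA at 21 → 9 nt.
Frame -1: GAG CGG CGG TTA TTA GCA TCA GCA GAT CAT CGG ATT TTA CCA CAA TAG GCT GTA GTA GTT ATC ATC TCA TCC CTG GGA CCC TCC — no ATG→stop ORF.
Frame -2: AGC GGC GGT TAT TAG CAT CAG CAG ATC ATC GGA TTT TAC CAC AAT AGG CTG TAG TAG TTA TCA TCT CAT CCC TGG GAC CCT — no ATG→stop ORF.
Frame -3: GCG GCG GTT ATT AGC ATC AGC AGA TCA TCG GAT TTT ACC ACA ATA GGC TGT AGT AGT TAT CAT CTC ATC CCT GGG ACC CTC — no ATG→stop ORF.
ORFs ≥ 12 nucleotides: frame +1 55–66 (12 nucleotides), frame +2 20–58 (39 nucleotides). Count = 2.

2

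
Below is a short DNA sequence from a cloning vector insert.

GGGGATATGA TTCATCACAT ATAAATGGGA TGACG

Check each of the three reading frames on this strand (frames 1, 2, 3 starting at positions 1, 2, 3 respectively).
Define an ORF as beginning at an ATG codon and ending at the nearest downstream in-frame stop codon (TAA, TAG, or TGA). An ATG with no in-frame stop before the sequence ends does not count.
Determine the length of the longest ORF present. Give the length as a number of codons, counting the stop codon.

Frame 1: GGG GAT ATG ATT CAT CAC ATA TAA ATG GGA TGA — ATG at 7, stop TAA at 22 → 18 nt; ATG at 25, stop TGA at 31 → 9 nt.
Frame 2: GGG ATA TGA TTC ATC ACA TAT AAA TGG GAT GAC — no ATG→stop ORF.
Frame 3: GGA TAT GAT TCA TCA CAT ATA AAT GGG ATG ACG — no ATG→stop ORF.
Longest: frame 1, positions 7–24, 18 nt = 6 codons = 5 aa. → 6 codons.

6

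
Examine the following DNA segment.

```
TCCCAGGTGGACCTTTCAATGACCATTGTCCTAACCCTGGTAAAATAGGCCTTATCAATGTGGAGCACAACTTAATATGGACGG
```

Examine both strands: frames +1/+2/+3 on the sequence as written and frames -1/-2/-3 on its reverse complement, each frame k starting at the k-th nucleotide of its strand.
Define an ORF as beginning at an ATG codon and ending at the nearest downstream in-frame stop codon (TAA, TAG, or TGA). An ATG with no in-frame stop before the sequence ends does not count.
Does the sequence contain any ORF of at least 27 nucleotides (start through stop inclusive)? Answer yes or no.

yes

Reverse complement (5'→3'): CCGTCCATATTAAGTTGTGCTCCACATTGATAAGGCCTATTTTACCAGGGTTAGGACAATGGTCATTGAAAGGTCCACCTGGGA
Frame +1: TCC CAG GTG GAC CTT TCA ATG ACC ATT GTC CTA ACC CTG GTA AAA TAG GCC TTA TCA ATG TGG AGC ACA ACT TAA TAT GGA CGG — ATG at 19, stop TAG at 46 → 30 nt; ATG at 58, stop TAA at 73 → 18 nt.
Frame +2: CCC AGG TGG ACC TTT CAA TGA CCA TTG TCC TAA CCC TGG TAA AAT AGG CCT TAT CAA TGT GGA GCA CAA CTT AAT ATG GAC — no ATG→stop ORF.
Frame +3: CCA GGT GGA CCT TTC AAT GAC CAT TGT CCT AAC CCT GGT AAA ATA GGC CTT ATC AAT GTG GAG CAC AAC TTA ATA TGG ACG — no ATG→stop ORF.
Frame -1: CCG TCC ATA TTA AGT TGT GCT CCA CAT TGA TAA GGC CTA TTT TAC CAG GGT TAG GAC AAT GGT CAT TGA AAG GTC CAC CTG GGA — no ATG→stop ORF.
Frame -2: CGT CCA TAT TAA GTT GTG CTC CAC ATT GAT AAG GCC TAT TTT ACC AGG GTT AGG ACA ATG GTC ATT GAA AGG TCC ACC TGG — no ATG→stop ORF.
Frame -3: GTC CAT ATT AAG TTG TGC TCC ACA TTG ATA AGG CCT ATT TTA CCA GGG TTA GGA CAA TGG TCA TTG AAA GGT CCA CCT GGG — no ATG→stop ORF.
Frame +1 has an ORF of 30 nucleotides (positions 19–48) ≥ 27, so yes.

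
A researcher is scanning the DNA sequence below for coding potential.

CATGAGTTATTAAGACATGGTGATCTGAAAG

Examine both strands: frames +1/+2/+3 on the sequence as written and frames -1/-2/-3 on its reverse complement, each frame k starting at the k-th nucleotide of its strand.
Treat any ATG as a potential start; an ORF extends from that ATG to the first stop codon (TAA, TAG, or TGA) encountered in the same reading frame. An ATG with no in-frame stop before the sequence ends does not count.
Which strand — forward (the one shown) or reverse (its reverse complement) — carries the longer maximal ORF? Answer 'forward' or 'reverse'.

forward

Reverse complement (5'→3'): CTTTCAGATCACCATGTCTTAATAACTCATG
Frame +1: CAT GAG TTA TTA AGA CAT GGT GAT CTG AAA — no ATG→stop ORF.
Frame +2: ATG AGT TAT TAA GAC ATG GTG ATC TGA AAG — ATG at 2, stop TAA at 11 → 12 nt; ATG at 17, stop TGA at 26 → 12 nt.
Frame +3: TGA GTT ATT AAG ACA TGG TGA TCT GAA — no ATG→stop ORF.
Frame -1: CTT TCA GAT CAC CAT GTC TTA ATA ACT CAT — no ATG→stop ORF.
Frame -2: TTT CAG ATC ACC ATG TCT TAA TAA CTC ATG — ATG at 14, stop TAA at 20 → 9 nt.
Frame -3: TTC AGA TCA CCA TGT CTT AAT AAC TCA — no ATG→stop ORF.
Forward-strand max 12 nt; reverse-strand max 9 nt. The forward strand has the longer ORF.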